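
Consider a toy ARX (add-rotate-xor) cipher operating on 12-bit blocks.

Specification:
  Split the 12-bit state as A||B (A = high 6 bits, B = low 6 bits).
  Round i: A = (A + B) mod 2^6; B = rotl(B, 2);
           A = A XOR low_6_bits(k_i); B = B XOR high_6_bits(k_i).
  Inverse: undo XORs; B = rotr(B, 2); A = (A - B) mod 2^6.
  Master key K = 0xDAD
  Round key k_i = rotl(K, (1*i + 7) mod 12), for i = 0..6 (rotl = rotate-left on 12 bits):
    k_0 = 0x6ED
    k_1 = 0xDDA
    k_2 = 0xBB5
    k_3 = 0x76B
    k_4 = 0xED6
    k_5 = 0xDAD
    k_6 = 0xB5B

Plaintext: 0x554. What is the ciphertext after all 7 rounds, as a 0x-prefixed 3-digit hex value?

s_0 = plaintext = 0x554
s_1 = Round(s_0, k_0) = 0x10A
s_2 = Round(s_1, k_1) = 0x51F
s_3 = Round(s_2, k_2) = 0x193
s_4 = Round(s_3, k_3) = 0xC90
s_5 = Round(s_4, k_4) = 0x53A
s_6 = Round(s_5, k_5) = 0x8DD
s_7 = Round(s_6, k_6) = 0x6D8

0x6D8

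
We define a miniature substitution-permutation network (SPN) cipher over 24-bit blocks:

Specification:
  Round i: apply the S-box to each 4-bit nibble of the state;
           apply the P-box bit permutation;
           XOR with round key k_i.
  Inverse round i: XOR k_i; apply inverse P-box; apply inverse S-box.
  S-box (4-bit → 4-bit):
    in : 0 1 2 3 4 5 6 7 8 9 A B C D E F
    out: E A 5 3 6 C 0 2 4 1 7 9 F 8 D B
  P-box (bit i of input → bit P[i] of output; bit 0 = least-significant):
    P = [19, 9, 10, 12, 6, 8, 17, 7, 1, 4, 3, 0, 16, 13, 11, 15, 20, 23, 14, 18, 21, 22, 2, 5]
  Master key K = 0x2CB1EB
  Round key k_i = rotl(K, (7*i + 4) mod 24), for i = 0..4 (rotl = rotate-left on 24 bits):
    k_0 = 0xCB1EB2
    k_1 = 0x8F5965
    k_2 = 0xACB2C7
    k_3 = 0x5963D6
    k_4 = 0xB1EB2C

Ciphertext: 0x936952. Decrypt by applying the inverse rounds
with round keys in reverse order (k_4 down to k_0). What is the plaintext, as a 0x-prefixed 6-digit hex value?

0x6F4EE9

s_0 = ciphertext = 0x936952
s_1 = InvRound(s_0, k_4) = 0xE6DA27
s_2 = InvRound(s_1, k_3) = 0xBFC1CB
s_3 = InvRound(s_2, k_2) = 0x823841
s_4 = InvRound(s_3, k_1) = 0x553679
s_5 = InvRound(s_4, k_0) = 0x6F4EE9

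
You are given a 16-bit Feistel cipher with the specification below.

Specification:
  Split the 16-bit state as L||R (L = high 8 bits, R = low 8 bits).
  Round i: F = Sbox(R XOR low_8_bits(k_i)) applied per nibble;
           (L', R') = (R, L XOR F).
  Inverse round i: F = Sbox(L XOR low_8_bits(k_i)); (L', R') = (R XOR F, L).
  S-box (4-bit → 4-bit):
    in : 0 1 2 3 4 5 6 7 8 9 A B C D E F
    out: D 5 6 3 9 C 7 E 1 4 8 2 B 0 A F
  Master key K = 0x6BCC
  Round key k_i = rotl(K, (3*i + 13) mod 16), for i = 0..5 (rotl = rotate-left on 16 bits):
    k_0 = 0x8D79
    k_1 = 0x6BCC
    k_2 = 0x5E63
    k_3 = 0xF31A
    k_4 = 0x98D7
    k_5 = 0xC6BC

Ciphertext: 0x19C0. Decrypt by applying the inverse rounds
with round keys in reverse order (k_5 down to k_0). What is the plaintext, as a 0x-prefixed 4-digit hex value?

s_0 = ciphertext = 0x19C0
s_1 = InvRound(s_0, k_5) = 0x4C19
s_2 = InvRound(s_1, k_4) = 0x5B4C
s_3 = InvRound(s_2, k_3) = 0xD95B
s_4 = InvRound(s_3, k_2) = 0x73D9
s_5 = InvRound(s_4, k_1) = 0xF673
s_6 = InvRound(s_5, k_0) = 0x6CF6

0x6CF6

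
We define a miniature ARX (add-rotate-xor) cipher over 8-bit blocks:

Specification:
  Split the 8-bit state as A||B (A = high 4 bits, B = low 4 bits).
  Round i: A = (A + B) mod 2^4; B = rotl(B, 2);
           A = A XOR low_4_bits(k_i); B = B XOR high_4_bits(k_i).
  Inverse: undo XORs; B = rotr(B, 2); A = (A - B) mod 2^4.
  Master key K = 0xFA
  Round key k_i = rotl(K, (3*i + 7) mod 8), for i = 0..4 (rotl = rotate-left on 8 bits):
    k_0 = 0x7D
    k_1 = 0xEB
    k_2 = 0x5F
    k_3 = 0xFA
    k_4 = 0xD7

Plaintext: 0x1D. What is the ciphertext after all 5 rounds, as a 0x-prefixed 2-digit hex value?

s_0 = plaintext = 0x1D
s_1 = Round(s_0, k_0) = 0x30
s_2 = Round(s_1, k_1) = 0x8E
s_3 = Round(s_2, k_2) = 0x9E
s_4 = Round(s_3, k_3) = 0xD4
s_5 = Round(s_4, k_4) = 0x6C

0x6C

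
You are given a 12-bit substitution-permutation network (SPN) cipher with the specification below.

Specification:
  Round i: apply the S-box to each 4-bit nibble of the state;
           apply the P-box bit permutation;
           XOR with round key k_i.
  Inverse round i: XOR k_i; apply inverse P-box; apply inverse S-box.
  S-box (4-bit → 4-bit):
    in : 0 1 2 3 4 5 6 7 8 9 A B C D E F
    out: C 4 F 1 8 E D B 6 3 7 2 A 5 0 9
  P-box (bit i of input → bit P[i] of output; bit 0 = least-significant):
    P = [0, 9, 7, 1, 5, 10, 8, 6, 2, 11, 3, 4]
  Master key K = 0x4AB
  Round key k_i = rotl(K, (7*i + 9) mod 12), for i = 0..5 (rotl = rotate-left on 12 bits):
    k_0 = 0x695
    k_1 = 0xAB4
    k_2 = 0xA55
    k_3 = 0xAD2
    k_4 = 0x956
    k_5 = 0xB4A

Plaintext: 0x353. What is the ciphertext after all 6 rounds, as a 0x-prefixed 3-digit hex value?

s_0 = plaintext = 0x353
s_1 = Round(s_0, k_0) = 0x3D0
s_2 = Round(s_1, k_1) = 0xB12
s_3 = Round(s_2, k_2) = 0x1D6
s_4 = Round(s_3, k_3) = 0xB79
s_5 = Round(s_4, k_4) = 0x737
s_6 = Round(s_5, k_5) = 0x17D

0x17D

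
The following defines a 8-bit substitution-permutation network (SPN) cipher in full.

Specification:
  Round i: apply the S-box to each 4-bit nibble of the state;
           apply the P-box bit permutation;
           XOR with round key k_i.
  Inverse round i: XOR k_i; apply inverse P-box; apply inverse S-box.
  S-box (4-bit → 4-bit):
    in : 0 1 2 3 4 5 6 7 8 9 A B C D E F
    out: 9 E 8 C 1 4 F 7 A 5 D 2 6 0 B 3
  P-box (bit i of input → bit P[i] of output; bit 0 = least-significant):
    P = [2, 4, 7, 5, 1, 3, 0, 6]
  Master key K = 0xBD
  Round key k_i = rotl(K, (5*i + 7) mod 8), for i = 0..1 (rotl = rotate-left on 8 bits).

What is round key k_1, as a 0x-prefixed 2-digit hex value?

0xDB

K = 0xBD
k_0 = rotl(K, (5*0+7) mod 8) = rotl(K, 7) = 0xDE
k_1 = rotl(K, (5*1+7) mod 8) = rotl(K, 4) = 0xDB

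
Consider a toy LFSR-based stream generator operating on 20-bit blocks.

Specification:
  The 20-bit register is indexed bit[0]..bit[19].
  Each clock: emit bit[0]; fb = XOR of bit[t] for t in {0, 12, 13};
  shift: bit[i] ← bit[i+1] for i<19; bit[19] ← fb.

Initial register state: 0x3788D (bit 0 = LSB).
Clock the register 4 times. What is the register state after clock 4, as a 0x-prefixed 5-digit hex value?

0x13788

reg_0 = 0x3788D
clock 1: out=1, reg = 0x9BC46
clock 2: out=0, reg = 0x4DE23
clock 3: out=1, reg = 0x26F11
clock 4: out=1, reg = 0x13788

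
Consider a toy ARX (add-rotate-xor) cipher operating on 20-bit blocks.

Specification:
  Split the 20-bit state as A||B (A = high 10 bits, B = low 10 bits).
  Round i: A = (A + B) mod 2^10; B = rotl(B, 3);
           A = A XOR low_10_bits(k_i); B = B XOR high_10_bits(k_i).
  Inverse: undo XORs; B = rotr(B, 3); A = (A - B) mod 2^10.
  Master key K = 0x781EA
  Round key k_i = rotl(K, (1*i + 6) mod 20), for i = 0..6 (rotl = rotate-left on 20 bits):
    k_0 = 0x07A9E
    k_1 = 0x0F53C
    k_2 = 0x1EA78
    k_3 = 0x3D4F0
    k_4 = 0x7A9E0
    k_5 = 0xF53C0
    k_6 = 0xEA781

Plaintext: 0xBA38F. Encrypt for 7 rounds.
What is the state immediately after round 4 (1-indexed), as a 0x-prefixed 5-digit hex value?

0xD5E56

s_0 = plaintext = 0xBA38F
s_1 = Round(s_0, k_0) = 0x3A461
s_2 = Round(s_1, k_1) = 0x1DB35
s_3 = Round(s_2, k_2) = 0x74DD4
s_4 = Round(s_3, k_3) = 0xD5E56
s_5 = Round(s_4, k_4) = 0x1375E
s_6 = Round(s_5, k_5) = 0x1AD22
s_7 = Round(s_6, k_6) = 0x832BB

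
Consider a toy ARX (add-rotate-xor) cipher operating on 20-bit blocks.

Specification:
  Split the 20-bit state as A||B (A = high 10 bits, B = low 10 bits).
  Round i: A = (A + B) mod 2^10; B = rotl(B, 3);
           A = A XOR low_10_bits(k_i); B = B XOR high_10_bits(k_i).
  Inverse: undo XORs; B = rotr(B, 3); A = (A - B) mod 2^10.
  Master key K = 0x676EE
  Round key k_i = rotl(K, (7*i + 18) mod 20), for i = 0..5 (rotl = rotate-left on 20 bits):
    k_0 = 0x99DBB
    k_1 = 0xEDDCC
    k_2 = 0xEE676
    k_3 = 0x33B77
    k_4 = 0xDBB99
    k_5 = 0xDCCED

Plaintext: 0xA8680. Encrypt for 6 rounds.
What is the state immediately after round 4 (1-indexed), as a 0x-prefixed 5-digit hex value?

0xCC9CB

s_0 = plaintext = 0xA8680
s_1 = Round(s_0, k_0) = 0x26A62
s_2 = Round(s_1, k_1) = 0xCC0A3
s_3 = Round(s_2, k_2) = 0x696A0
s_4 = Round(s_3, k_3) = 0xCC9CB
s_5 = Round(s_4, k_4) = 0xD9135
s_6 = Round(s_5, k_5) = 0x1D2D9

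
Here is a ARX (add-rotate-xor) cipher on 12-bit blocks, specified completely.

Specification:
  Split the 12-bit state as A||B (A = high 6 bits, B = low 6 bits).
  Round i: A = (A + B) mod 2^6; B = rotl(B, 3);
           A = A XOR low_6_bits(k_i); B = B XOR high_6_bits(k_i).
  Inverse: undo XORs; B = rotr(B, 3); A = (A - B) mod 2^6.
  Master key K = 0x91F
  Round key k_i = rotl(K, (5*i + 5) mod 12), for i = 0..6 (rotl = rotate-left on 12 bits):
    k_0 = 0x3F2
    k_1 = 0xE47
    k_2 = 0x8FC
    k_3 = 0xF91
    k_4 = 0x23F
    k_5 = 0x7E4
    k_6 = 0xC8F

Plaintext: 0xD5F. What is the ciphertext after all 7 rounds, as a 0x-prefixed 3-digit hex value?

0xA2E

s_0 = plaintext = 0xD5F
s_1 = Round(s_0, k_0) = 0x9B4
s_2 = Round(s_1, k_1) = 0x75F
s_3 = Round(s_2, k_2) = 0x018
s_4 = Round(s_3, k_3) = 0x27D
s_5 = Round(s_4, k_4) = 0xE67
s_6 = Round(s_5, k_5) = 0x123
s_7 = Round(s_6, k_6) = 0xA2E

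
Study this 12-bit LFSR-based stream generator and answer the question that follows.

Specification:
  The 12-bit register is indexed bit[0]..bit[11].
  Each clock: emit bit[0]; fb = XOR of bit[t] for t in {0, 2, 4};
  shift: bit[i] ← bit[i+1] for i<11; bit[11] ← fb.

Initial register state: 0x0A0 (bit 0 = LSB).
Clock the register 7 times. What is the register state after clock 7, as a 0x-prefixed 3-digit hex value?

reg_0 = 0x0A0
clock 1: out=0, reg = 0x050
clock 2: out=0, reg = 0x828
clock 3: out=0, reg = 0x414
clock 4: out=0, reg = 0x20A
clock 5: out=0, reg = 0x105
clock 6: out=1, reg = 0x082
clock 7: out=0, reg = 0x041

0x041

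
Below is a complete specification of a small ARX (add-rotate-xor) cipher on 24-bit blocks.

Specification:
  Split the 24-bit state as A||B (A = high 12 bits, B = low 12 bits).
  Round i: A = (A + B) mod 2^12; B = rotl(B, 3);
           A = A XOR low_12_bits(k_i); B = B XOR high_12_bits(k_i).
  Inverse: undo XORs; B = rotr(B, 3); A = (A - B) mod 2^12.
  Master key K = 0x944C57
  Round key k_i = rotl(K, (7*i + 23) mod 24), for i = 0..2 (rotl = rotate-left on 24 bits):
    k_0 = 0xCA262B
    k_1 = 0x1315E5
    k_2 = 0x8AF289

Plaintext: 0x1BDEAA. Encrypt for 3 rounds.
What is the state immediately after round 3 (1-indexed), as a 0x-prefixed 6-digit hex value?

s_0 = plaintext = 0x1BDEAA
s_1 = Round(s_0, k_0) = 0x64C9F5
s_2 = Round(s_1, k_1) = 0x5A4E9D
s_3 = Round(s_2, k_2) = 0x6C8C40

0x6C8C40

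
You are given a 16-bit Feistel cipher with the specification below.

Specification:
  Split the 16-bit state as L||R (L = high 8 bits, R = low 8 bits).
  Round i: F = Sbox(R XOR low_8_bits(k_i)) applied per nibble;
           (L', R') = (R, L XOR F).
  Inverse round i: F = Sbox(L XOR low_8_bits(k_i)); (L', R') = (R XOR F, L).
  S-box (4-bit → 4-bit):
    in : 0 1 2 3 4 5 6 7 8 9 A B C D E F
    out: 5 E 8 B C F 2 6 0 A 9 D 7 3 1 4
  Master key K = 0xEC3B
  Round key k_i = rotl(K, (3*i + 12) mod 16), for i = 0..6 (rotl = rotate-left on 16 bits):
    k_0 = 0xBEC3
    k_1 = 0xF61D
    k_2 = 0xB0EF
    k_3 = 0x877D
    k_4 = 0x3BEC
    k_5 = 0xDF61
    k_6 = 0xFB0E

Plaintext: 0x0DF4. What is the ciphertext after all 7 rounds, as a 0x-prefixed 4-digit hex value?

s_0 = plaintext = 0x0DF4
s_1 = Round(s_0, k_0) = 0xF4BB
s_2 = Round(s_1, k_1) = 0xBB66
s_3 = Round(s_2, k_2) = 0x66B1
s_4 = Round(s_3, k_3) = 0xB111
s_5 = Round(s_4, k_4) = 0x11F2
s_6 = Round(s_5, k_5) = 0xF2BA
s_7 = Round(s_6, k_6) = 0xBA2E

0xBA2E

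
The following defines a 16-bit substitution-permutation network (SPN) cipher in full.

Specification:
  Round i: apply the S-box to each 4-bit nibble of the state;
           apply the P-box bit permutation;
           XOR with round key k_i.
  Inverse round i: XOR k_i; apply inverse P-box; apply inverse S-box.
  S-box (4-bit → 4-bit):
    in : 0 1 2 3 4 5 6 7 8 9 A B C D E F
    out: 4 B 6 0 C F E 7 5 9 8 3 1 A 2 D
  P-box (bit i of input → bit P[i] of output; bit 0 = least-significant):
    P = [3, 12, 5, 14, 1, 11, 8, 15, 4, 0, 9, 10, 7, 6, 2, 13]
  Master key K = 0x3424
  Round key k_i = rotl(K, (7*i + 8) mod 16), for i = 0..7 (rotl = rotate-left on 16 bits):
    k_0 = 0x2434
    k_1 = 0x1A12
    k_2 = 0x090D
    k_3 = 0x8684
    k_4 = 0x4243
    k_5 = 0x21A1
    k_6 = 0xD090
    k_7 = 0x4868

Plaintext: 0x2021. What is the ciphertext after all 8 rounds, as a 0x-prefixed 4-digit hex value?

0x099D

s_0 = plaintext = 0x2021
s_1 = Round(s_0, k_0) = 0x7F78
s_2 = Round(s_1, k_1) = 0x15EC
s_3 = Round(s_2, k_2) = 0x27D4
s_4 = Round(s_3, k_3) = 0x4CF1
s_5 = Round(s_4, k_4) = 0xB35D
s_6 = Round(s_5, k_5) = 0xF863
s_7 = Round(s_6, k_6) = 0x7B04
s_8 = Round(s_7, k_7) = 0x099D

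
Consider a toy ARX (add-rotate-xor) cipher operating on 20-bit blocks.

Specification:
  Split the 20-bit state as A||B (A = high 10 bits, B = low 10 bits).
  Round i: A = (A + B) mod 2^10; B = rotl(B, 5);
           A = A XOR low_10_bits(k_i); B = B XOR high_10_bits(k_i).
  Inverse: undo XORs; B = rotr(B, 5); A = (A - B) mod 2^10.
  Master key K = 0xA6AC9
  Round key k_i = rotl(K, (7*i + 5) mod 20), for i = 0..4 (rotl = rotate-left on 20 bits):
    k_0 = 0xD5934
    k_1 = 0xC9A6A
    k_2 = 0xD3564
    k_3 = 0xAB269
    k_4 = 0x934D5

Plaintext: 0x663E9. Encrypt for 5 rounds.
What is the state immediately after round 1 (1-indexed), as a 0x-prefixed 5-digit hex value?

0x2D669

s_0 = plaintext = 0x663E9
s_1 = Round(s_0, k_0) = 0x2D669
s_2 = Round(s_1, k_1) = 0x5D215
s_3 = Round(s_2, k_2) = 0xBB5FD
s_4 = Round(s_3, k_3) = 0xA0D03
s_5 = Round(s_4, k_4) = 0xD4E25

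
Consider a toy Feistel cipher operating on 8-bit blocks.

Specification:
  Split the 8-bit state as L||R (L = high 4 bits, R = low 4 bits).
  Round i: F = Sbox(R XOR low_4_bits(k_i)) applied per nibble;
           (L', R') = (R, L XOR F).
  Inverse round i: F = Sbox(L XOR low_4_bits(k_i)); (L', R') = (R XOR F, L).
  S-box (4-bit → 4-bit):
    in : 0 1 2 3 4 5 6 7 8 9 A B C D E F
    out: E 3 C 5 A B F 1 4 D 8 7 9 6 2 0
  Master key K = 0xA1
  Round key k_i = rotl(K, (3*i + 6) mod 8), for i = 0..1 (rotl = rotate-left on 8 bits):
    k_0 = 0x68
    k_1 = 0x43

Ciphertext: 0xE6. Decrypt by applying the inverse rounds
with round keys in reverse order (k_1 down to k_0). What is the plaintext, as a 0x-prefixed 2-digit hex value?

0xA0

s_0 = ciphertext = 0xE6
s_1 = InvRound(s_0, k_1) = 0x0E
s_2 = InvRound(s_1, k_0) = 0xA0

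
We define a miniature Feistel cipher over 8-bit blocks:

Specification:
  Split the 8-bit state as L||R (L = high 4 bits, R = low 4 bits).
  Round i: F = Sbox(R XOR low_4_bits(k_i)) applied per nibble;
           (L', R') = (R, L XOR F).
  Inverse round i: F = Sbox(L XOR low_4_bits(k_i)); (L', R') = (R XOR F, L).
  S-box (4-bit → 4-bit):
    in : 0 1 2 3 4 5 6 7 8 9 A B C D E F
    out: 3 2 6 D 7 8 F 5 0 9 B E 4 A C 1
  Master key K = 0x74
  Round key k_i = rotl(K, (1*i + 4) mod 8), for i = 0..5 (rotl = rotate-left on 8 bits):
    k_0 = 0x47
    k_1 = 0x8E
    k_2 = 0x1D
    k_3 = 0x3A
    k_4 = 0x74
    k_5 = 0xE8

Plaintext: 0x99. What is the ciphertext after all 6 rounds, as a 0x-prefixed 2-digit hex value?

0x92

s_0 = plaintext = 0x99
s_1 = Round(s_0, k_0) = 0x95
s_2 = Round(s_1, k_1) = 0x57
s_3 = Round(s_2, k_2) = 0x7E
s_4 = Round(s_3, k_3) = 0xE0
s_5 = Round(s_4, k_4) = 0x09
s_6 = Round(s_5, k_5) = 0x92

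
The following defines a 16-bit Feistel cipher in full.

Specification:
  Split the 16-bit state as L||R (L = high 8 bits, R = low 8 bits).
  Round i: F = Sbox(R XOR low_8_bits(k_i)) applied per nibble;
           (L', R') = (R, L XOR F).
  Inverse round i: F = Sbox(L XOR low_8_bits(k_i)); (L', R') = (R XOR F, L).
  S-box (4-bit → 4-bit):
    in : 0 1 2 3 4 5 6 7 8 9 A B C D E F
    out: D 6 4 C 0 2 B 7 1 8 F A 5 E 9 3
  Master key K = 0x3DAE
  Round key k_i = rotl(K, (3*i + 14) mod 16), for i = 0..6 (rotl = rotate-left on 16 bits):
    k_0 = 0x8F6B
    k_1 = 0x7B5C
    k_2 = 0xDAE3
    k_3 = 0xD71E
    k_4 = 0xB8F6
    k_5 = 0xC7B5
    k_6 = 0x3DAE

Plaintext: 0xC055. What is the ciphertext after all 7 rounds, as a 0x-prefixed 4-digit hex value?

0x670A

s_0 = plaintext = 0xC055
s_1 = Round(s_0, k_0) = 0x5509
s_2 = Round(s_1, k_1) = 0x0977
s_3 = Round(s_2, k_2) = 0x7789
s_4 = Round(s_3, k_3) = 0x89F0
s_5 = Round(s_4, k_4) = 0xF052
s_6 = Round(s_5, k_5) = 0x5267
s_7 = Round(s_6, k_6) = 0x670A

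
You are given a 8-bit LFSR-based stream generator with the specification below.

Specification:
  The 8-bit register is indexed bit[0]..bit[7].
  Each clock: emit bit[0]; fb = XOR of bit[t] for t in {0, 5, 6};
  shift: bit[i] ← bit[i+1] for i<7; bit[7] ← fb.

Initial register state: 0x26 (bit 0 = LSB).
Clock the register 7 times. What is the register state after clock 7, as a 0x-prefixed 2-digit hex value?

0xE6

reg_0 = 0x26
clock 1: out=0, reg = 0x93
clock 2: out=1, reg = 0xC9
clock 3: out=1, reg = 0x64
clock 4: out=0, reg = 0x32
clock 5: out=0, reg = 0x99
clock 6: out=1, reg = 0xCC
clock 7: out=0, reg = 0xE6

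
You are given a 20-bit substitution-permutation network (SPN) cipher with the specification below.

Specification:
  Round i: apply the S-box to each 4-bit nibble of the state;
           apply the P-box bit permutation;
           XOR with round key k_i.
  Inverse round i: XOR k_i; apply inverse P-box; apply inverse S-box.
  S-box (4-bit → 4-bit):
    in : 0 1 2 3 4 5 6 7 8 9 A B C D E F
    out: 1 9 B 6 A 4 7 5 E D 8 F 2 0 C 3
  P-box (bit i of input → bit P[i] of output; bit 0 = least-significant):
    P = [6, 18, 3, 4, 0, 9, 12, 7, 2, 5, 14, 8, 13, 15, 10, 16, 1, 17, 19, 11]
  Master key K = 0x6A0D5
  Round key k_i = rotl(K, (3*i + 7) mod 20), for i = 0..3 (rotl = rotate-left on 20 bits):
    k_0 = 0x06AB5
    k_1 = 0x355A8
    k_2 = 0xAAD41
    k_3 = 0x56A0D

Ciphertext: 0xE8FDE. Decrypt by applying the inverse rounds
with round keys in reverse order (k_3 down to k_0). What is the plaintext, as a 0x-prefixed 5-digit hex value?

s_0 = ciphertext = 0xE8FDE
s_1 = InvRound(s_0, k_3) = 0x6BE11
s_2 = InvRound(s_1, k_2) = 0x5DA32
s_3 = InvRound(s_2, k_1) = 0x23A48
s_4 = InvRound(s_3, k_0) = 0xCD699

0xCD699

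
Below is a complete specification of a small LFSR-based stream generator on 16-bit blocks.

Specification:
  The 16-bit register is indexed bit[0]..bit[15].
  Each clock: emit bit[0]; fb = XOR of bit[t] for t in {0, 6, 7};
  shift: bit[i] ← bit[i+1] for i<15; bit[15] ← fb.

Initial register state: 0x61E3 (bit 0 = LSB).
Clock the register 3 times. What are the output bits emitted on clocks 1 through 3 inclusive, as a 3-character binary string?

reg_0 = 0x61E3
clock 1: out=1, reg = 0xB0F1
clock 2: out=1, reg = 0xD878
clock 3: out=0, reg = 0xEC3C

110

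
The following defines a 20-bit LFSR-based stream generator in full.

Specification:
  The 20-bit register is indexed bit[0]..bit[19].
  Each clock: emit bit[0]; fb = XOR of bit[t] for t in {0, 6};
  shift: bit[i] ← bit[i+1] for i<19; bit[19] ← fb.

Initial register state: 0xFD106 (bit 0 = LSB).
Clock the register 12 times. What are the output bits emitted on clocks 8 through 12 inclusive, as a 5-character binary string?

reg_0 = 0xFD106
clock 1: out=0, reg = 0x7E883
clock 2: out=1, reg = 0xBF441
clock 3: out=1, reg = 0x5FA20
clock 4: out=0, reg = 0x2FD10
clock 5: out=0, reg = 0x17E88
clock 6: out=0, reg = 0x0BF44
clock 7: out=0, reg = 0x85FA2
clock 8: out=0, reg = 0x42FD1
clock 9: out=1, reg = 0x217E8
clock 10: out=0, reg = 0x90BF4
clock 11: out=0, reg = 0xC85FA
clock 12: out=0, reg = 0xE42FD

01000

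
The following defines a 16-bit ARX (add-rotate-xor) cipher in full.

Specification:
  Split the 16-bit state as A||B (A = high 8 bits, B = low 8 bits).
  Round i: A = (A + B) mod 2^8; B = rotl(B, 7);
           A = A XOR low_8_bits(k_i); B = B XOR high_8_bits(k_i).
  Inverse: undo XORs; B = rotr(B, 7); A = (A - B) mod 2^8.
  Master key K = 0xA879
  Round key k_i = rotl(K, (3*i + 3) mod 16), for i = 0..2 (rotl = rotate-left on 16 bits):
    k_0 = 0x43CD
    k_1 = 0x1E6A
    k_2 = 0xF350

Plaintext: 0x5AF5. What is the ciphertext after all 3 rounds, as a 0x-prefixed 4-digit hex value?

s_0 = plaintext = 0x5AF5
s_1 = Round(s_0, k_0) = 0x82B9
s_2 = Round(s_1, k_1) = 0x51C2
s_3 = Round(s_2, k_2) = 0x4392

0x4392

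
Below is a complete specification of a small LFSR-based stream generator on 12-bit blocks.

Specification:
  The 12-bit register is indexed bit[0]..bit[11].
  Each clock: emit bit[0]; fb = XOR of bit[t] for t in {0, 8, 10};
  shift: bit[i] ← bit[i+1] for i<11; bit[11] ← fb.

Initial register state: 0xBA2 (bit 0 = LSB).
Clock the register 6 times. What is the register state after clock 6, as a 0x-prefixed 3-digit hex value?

0x1EE

reg_0 = 0xBA2
clock 1: out=0, reg = 0xDD1
clock 2: out=1, reg = 0xEE8
clock 3: out=0, reg = 0xF74
clock 4: out=0, reg = 0x7BA
clock 5: out=0, reg = 0x3DD
clock 6: out=1, reg = 0x1EE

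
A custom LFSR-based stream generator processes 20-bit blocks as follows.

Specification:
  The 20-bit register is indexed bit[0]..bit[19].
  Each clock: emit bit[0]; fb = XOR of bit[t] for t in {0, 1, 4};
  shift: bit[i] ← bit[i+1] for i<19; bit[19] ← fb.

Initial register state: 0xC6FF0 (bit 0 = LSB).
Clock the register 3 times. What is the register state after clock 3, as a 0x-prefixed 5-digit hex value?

reg_0 = 0xC6FF0
clock 1: out=0, reg = 0xE37F8
clock 2: out=0, reg = 0xF1BFC
clock 3: out=0, reg = 0xF8DFE

0xF8DFE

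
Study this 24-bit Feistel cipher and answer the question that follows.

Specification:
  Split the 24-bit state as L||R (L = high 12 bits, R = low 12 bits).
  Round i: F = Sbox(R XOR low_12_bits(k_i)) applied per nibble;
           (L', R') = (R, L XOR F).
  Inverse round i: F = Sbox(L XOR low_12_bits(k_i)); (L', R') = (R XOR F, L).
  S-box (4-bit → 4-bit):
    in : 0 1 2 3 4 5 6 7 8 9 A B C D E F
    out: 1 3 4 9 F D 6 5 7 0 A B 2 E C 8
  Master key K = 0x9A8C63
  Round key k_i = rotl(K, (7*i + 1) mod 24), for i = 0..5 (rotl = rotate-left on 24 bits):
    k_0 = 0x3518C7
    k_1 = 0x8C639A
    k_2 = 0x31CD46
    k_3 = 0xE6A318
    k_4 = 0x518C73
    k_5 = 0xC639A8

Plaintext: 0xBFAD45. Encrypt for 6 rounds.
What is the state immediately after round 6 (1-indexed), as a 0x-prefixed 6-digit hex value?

0xD2A411

s_0 = plaintext = 0xBFAD45
s_1 = Round(s_0, k_0) = 0xD4568E
s_2 = Round(s_1, k_1) = 0x68E07A
s_3 = Round(s_2, k_2) = 0x07A81C
s_4 = Round(s_3, k_3) = 0x81CB65
s_5 = Round(s_4, k_4) = 0xB65D2A
s_6 = Round(s_5, k_5) = 0xD2A411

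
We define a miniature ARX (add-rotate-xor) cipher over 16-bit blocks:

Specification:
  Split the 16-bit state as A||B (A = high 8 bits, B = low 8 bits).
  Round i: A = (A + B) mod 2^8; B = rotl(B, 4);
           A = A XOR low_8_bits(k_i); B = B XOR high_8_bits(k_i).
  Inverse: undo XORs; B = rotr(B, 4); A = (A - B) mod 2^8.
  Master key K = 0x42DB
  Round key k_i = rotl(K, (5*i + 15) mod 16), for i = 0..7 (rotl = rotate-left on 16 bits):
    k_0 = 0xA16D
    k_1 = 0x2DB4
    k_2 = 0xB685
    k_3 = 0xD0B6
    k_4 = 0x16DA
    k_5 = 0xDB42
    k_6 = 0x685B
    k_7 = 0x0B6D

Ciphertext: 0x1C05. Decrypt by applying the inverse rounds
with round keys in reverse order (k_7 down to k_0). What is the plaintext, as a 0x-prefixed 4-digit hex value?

0x9CBE

s_0 = ciphertext = 0x1C05
s_1 = InvRound(s_0, k_7) = 0x91E0
s_2 = InvRound(s_1, k_6) = 0x4288
s_3 = InvRound(s_2, k_5) = 0xCB35
s_4 = InvRound(s_3, k_4) = 0xDF32
s_5 = InvRound(s_4, k_3) = 0x3B2E
s_6 = InvRound(s_5, k_2) = 0x3589
s_7 = InvRound(s_6, k_1) = 0x374A
s_8 = InvRound(s_7, k_0) = 0x9CBE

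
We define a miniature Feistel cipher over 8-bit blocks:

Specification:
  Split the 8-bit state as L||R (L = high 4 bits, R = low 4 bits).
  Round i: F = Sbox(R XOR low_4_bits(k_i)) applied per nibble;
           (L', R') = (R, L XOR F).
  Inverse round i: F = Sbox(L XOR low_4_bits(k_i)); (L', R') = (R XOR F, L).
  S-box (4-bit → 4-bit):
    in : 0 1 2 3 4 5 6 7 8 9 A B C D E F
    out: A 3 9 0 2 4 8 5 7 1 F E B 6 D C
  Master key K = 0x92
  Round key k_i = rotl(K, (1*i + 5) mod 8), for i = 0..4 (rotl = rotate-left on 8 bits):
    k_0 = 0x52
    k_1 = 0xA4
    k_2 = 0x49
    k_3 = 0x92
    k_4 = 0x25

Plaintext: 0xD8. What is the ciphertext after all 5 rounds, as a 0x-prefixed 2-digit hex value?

s_0 = plaintext = 0xD8
s_1 = Round(s_0, k_0) = 0x82
s_2 = Round(s_1, k_1) = 0x20
s_3 = Round(s_2, k_2) = 0x03
s_4 = Round(s_3, k_3) = 0x33
s_5 = Round(s_4, k_4) = 0x3B

0x3B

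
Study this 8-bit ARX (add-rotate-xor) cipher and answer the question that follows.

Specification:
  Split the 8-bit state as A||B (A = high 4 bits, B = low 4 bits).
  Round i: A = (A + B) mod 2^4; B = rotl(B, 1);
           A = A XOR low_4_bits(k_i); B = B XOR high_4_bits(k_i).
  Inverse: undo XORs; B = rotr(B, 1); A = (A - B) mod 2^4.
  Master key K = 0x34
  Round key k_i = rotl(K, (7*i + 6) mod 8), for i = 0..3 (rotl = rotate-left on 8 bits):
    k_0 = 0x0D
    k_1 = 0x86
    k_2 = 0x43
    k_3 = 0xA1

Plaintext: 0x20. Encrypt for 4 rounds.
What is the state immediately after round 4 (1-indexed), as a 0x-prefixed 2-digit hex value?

s_0 = plaintext = 0x20
s_1 = Round(s_0, k_0) = 0xF0
s_2 = Round(s_1, k_1) = 0x98
s_3 = Round(s_2, k_2) = 0x25
s_4 = Round(s_3, k_3) = 0x60

0x60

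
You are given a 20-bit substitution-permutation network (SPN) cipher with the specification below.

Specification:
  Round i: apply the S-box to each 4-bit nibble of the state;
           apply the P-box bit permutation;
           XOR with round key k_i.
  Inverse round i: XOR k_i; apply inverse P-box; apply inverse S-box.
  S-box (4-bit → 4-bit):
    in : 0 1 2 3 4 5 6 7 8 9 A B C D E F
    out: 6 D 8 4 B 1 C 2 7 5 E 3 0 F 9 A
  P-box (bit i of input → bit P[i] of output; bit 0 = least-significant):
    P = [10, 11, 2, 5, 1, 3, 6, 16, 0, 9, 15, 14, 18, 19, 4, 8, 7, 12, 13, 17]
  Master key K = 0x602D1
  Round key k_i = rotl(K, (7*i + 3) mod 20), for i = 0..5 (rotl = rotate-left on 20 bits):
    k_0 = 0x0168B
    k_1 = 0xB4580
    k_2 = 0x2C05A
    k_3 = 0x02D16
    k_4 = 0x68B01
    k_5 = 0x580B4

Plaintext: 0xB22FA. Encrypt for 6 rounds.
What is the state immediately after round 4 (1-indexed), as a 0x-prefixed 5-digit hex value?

s_0 = plaintext = 0xB22FA
s_1 = Round(s_0, k_0) = 0x14F27
s_2 = Round(s_1, k_1) = 0x42E00
s_3 = Round(s_2, k_2) = 0x09997
s_4 = Round(s_3, k_3) = 0x49545
s_5 = Round(s_4, k_4) = 0x19F9A
s_6 = Round(s_5, k_5) = 0x3EA42

0x49545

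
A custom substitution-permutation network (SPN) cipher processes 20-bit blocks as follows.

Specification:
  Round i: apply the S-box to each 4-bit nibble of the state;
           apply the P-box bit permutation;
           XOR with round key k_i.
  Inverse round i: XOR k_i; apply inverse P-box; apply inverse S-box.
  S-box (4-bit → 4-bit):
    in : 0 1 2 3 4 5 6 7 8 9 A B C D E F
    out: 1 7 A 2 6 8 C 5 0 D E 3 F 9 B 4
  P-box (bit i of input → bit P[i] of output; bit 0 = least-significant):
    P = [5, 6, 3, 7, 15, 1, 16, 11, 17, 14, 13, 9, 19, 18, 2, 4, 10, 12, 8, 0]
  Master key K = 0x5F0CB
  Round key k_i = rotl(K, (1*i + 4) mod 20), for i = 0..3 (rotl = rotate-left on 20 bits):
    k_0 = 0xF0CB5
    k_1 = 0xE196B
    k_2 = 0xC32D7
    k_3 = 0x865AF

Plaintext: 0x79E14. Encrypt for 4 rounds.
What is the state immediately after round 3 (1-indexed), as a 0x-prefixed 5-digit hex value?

0x3B661

s_0 = plaintext = 0x79E14
s_1 = Round(s_0, k_0) = 0x4CBEB
s_2 = Round(s_1, k_1) = 0x0C01D
s_3 = Round(s_2, k_2) = 0x3B661
s_4 = Round(s_3, k_3) = 0x55FC7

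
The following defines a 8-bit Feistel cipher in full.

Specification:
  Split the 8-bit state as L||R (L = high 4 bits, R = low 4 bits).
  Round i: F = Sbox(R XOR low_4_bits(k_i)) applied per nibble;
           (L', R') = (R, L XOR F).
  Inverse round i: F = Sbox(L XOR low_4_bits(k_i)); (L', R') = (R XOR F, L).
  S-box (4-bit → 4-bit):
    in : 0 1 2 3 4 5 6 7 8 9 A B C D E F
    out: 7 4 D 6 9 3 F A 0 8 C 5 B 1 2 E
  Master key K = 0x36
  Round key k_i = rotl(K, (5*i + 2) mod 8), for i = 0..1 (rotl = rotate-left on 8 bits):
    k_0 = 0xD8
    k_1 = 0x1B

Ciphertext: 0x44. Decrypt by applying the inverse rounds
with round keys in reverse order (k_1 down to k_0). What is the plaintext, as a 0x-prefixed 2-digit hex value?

s_0 = ciphertext = 0x44
s_1 = InvRound(s_0, k_1) = 0xA4
s_2 = InvRound(s_1, k_0) = 0x9A

0x9A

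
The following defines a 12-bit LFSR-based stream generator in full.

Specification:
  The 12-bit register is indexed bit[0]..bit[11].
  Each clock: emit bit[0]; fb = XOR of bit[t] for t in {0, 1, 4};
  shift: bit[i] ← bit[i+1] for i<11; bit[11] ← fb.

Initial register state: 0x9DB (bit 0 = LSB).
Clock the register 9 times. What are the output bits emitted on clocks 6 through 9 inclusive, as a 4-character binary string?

reg_0 = 0x9DB
clock 1: out=1, reg = 0xCED
clock 2: out=1, reg = 0xE76
clock 3: out=0, reg = 0x73B
clock 4: out=1, reg = 0xB9D
clock 5: out=1, reg = 0x5CE
clock 6: out=0, reg = 0xAE7
clock 7: out=1, reg = 0x573
clock 8: out=1, reg = 0xAB9
clock 9: out=1, reg = 0x55C

0111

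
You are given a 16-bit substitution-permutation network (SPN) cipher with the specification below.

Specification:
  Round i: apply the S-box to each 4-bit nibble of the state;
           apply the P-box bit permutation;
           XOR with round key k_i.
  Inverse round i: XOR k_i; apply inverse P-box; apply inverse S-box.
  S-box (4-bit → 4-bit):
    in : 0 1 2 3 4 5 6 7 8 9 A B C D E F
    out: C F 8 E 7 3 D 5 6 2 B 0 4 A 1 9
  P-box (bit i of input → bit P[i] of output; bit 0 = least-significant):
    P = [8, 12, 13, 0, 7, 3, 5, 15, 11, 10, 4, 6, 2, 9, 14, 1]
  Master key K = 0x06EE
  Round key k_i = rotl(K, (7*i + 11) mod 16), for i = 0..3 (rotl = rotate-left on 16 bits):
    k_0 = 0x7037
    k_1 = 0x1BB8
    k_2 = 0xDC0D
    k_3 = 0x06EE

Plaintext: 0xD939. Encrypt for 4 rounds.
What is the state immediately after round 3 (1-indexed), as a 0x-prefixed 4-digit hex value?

s_0 = plaintext = 0xD939
s_1 = Round(s_0, k_0) = 0xE61D
s_2 = Round(s_1, k_1) = 0x8345
s_3 = Round(s_2, k_2) = 0x8BF5
s_4 = Round(s_3, k_3) = 0xD56E

0x8BF5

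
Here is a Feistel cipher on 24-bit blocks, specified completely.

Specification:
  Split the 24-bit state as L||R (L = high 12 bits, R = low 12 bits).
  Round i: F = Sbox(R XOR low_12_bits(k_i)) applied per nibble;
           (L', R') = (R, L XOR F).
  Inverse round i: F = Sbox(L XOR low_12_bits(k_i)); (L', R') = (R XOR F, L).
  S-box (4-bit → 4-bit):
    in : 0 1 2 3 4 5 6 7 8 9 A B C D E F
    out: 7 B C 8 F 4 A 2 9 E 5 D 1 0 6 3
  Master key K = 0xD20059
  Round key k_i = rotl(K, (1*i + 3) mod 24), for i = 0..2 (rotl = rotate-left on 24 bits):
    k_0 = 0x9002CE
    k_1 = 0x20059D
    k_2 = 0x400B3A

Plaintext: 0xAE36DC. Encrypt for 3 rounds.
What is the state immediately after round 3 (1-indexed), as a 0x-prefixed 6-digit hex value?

0x1C006A

s_0 = plaintext = 0xAE36DC
s_1 = Round(s_0, k_0) = 0x6DC55F
s_2 = Round(s_1, k_1) = 0x55F1C0
s_3 = Round(s_2, k_2) = 0x1C006A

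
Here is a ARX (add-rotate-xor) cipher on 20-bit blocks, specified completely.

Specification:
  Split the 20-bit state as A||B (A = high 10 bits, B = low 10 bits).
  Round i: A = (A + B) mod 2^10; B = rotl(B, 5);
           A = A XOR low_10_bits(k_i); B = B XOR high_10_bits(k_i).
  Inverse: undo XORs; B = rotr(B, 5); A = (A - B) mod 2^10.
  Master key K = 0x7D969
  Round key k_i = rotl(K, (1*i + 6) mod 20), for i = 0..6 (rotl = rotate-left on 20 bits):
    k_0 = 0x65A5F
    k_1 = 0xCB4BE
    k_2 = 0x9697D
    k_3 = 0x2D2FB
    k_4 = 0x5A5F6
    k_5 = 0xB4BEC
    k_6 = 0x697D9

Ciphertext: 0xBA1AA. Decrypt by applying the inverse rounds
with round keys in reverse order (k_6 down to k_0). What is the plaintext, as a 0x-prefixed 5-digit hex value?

s_0 = ciphertext = 0xBA1AA
s_1 = InvRound(s_0, k_6) = 0xD45E0
s_2 = InvRound(s_1, k_5) = 0x99259
s_3 = InvRound(s_2, k_4) = 0x5E619
s_4 = InvRound(s_3, k_3) = 0x735B5
s_5 = InvRound(s_4, k_2) = 0xAC5FF
s_6 = InvRound(s_5, k_1) = 0xEE656
s_7 = InvRound(s_6, k_0) = 0x7201E

0x7201E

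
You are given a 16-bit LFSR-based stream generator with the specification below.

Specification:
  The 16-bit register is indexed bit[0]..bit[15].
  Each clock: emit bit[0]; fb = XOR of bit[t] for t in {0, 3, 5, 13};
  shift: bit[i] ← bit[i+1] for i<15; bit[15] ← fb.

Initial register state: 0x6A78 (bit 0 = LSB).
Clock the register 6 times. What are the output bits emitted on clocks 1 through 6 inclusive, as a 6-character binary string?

reg_0 = 0x6A78
clock 1: out=0, reg = 0xB53C
clock 2: out=0, reg = 0xDA9E
clock 3: out=0, reg = 0xED4F
clock 4: out=1, reg = 0xF6A7
clock 5: out=1, reg = 0xFB53
clock 6: out=1, reg = 0x7DA9

000111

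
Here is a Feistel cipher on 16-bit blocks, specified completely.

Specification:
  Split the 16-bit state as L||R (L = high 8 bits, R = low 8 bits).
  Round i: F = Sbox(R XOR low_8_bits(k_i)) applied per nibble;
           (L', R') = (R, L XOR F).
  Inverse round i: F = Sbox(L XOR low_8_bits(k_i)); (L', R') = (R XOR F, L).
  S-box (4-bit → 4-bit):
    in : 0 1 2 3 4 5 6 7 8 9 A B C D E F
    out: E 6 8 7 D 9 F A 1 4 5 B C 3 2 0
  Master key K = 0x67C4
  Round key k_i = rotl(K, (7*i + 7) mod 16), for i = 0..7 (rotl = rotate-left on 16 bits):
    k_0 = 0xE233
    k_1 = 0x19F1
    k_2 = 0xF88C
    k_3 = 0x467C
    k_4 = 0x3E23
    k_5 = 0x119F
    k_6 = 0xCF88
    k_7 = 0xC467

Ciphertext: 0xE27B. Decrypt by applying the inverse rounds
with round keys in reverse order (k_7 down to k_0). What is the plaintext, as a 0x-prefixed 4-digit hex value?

s_0 = ciphertext = 0xE27B
s_1 = InvRound(s_0, k_7) = 0x62E2
s_2 = InvRound(s_1, k_6) = 0xC762
s_3 = InvRound(s_2, k_5) = 0xF3C7
s_4 = InvRound(s_3, k_4) = 0xF9F3
s_5 = InvRound(s_4, k_3) = 0xEAF9
s_6 = InvRound(s_5, k_2) = 0x06EA
s_7 = InvRound(s_6, k_1) = 0xE006
s_8 = InvRound(s_7, k_0) = 0x31E0

0x31E0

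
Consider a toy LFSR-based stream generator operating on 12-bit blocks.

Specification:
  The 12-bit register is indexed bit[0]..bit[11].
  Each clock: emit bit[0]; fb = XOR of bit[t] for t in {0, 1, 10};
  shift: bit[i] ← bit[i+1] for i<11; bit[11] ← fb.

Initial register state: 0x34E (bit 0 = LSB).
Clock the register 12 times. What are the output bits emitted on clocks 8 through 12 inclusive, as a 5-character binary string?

01100

reg_0 = 0x34E
clock 1: out=0, reg = 0x9A7
clock 2: out=1, reg = 0x4D3
clock 3: out=1, reg = 0xA69
clock 4: out=1, reg = 0xD34
clock 5: out=0, reg = 0xE9A
clock 6: out=0, reg = 0x74D
clock 7: out=1, reg = 0x3A6
clock 8: out=0, reg = 0x9D3
clock 9: out=1, reg = 0x4E9
clock 10: out=1, reg = 0x274
clock 11: out=0, reg = 0x13A
clock 12: out=0, reg = 0x89D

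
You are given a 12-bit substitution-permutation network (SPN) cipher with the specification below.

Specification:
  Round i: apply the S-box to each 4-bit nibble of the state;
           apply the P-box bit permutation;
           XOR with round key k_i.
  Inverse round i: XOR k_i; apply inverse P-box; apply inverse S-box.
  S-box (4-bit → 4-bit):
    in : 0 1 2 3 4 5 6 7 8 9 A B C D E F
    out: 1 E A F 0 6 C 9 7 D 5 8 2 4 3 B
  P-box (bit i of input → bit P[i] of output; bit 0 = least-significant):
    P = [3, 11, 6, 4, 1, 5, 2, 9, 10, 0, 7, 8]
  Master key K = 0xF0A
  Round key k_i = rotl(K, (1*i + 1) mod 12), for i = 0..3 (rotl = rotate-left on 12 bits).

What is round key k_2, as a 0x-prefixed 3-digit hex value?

K = 0xF0A
k_0 = rotl(K, (1*0+1) mod 12) = rotl(K, 1) = 0xE15
k_1 = rotl(K, (1*1+1) mod 12) = rotl(K, 2) = 0xC2B
k_2 = rotl(K, (1*2+1) mod 12) = rotl(K, 3) = 0x857

0x857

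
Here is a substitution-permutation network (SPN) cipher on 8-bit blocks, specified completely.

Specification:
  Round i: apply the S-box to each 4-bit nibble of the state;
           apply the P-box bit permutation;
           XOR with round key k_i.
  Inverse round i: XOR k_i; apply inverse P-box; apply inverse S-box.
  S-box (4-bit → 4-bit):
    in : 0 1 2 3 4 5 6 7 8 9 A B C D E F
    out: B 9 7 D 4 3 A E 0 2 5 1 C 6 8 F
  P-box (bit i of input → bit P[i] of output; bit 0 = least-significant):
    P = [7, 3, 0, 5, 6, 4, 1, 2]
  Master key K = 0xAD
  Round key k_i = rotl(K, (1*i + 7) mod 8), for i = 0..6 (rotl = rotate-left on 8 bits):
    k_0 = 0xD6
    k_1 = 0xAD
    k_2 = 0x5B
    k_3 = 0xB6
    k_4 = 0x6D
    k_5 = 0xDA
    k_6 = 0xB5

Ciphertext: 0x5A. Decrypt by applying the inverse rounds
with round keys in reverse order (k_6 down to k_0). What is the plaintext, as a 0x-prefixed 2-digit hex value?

s_0 = ciphertext = 0x5A
s_1 = InvRound(s_0, k_6) = 0x3F
s_2 = InvRound(s_1, k_5) = 0x13
s_3 = InvRound(s_2, k_4) = 0xF6
s_4 = InvRound(s_3, k_3) = 0xB8
s_5 = InvRound(s_4, k_2) = 0xA3
s_6 = InvRound(s_5, k_1) = 0xC9
s_7 = InvRound(s_6, k_0) = 0x7D

0x7D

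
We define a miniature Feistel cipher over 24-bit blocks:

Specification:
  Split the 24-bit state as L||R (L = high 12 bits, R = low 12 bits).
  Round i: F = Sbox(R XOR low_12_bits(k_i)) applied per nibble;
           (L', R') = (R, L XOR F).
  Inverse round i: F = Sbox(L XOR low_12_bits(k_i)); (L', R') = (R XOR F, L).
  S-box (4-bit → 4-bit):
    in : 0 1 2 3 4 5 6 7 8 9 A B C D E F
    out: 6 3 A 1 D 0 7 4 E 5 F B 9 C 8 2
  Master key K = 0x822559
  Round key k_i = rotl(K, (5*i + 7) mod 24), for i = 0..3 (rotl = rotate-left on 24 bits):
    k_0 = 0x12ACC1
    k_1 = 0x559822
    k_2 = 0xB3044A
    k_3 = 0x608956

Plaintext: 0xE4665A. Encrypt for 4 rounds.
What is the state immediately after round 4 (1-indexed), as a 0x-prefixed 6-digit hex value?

0x577AEB

s_0 = plaintext = 0xE4665A
s_1 = Round(s_0, k_0) = 0x65A11D
s_2 = Round(s_1, k_1) = 0x11D348
s_3 = Round(s_2, k_2) = 0x348577
s_4 = Round(s_3, k_3) = 0x577AEB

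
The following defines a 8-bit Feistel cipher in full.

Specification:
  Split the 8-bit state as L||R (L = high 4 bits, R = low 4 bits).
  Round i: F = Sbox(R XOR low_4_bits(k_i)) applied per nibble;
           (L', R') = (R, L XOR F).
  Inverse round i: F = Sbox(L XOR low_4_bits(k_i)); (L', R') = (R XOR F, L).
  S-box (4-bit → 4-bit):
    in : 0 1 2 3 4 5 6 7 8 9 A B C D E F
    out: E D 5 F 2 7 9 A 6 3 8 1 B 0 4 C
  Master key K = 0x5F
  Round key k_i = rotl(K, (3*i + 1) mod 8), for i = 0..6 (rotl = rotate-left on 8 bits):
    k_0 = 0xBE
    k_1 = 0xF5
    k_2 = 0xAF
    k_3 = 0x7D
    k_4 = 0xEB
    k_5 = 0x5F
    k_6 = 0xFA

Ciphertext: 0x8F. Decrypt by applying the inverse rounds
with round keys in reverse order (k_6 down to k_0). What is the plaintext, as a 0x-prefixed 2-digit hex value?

0x92

s_0 = ciphertext = 0x8F
s_1 = InvRound(s_0, k_6) = 0xA8
s_2 = InvRound(s_1, k_5) = 0xFA
s_3 = InvRound(s_2, k_4) = 0x8F
s_4 = InvRound(s_3, k_3) = 0x88
s_5 = InvRound(s_4, k_2) = 0x28
s_6 = InvRound(s_5, k_1) = 0x22
s_7 = InvRound(s_6, k_0) = 0x92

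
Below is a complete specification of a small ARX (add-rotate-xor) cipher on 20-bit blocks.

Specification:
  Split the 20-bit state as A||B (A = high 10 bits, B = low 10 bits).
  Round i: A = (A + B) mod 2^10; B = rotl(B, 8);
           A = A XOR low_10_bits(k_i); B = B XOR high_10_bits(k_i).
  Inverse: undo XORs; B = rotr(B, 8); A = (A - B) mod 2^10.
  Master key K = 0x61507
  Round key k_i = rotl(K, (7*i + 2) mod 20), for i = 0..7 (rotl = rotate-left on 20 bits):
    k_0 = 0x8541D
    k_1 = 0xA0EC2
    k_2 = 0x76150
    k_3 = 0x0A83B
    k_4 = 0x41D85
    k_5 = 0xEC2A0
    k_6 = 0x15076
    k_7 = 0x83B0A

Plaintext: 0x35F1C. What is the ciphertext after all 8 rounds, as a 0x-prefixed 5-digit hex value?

s_0 = plaintext = 0x35F1C
s_1 = Round(s_0, k_0) = 0xFBAD2
s_2 = Round(s_1, k_1) = 0x00837
s_3 = Round(s_2, k_2) = 0x5A6D5
s_4 = Round(s_3, k_3) = 0x0159F
s_5 = Round(s_4, k_4) = 0x08660
s_6 = Round(s_5, k_5) = 0x08728
s_7 = Round(s_6, k_6) = 0xCFC9E
s_8 = Round(s_7, k_7) = 0x35C29

0x35C29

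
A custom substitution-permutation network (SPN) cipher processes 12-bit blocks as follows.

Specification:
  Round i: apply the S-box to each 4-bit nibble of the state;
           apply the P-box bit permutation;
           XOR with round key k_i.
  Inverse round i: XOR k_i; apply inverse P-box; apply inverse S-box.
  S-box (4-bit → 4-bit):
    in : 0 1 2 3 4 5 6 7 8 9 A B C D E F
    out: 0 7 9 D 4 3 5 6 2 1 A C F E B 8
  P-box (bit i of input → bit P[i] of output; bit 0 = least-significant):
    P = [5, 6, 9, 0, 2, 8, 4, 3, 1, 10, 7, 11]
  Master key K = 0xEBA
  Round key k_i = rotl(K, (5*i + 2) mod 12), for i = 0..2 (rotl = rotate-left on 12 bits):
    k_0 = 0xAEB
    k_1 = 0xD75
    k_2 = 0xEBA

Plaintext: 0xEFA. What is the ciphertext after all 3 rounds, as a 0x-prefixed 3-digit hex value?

s_0 = plaintext = 0xEFA
s_1 = Round(s_0, k_0) = 0x6A0
s_2 = Round(s_1, k_1) = 0xCFF
s_3 = Round(s_2, k_2) = 0x231

0x231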